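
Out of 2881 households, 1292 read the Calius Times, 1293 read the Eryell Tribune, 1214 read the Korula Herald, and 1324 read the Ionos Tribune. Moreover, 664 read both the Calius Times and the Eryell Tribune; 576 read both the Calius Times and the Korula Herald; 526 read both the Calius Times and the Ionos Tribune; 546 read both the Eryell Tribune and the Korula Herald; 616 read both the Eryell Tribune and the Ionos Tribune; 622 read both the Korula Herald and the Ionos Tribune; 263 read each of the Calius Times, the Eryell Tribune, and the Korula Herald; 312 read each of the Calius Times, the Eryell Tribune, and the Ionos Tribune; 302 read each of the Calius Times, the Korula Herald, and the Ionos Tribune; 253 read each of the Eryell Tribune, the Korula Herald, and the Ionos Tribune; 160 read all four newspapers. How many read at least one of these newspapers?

Apply inclusion-exclusion:
|union| = 1292 + 1293 + 1214 + 1324 − 664 − 576 − 526 − 546 − 616 − 622 + 263 + 312 + 302 + 253 − 160 = 2543

2543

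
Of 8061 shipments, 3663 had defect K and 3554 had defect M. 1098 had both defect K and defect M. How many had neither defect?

1942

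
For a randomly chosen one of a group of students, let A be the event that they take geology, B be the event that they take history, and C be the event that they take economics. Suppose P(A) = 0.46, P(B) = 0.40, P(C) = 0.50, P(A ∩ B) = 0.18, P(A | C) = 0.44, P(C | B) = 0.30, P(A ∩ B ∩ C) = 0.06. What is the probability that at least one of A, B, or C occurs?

P(A ∩ C) = P(C)·P(A|C) = 0.50 × 0.44 = 0.22
P(B ∩ C) = P(B)·P(C|B) = 0.40 × 0.30 = 0.12
By inclusion-exclusion,
P(A ∪ B ∪ C) = 0.46 + 0.40 + 0.50 − 0.18 − 0.22 − 0.12 + 0.06 = 0.90

0.90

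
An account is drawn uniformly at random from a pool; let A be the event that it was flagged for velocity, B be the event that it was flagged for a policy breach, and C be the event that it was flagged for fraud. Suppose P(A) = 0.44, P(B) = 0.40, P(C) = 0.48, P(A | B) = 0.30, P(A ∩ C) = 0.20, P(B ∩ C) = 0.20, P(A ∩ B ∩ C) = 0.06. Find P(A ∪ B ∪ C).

0.86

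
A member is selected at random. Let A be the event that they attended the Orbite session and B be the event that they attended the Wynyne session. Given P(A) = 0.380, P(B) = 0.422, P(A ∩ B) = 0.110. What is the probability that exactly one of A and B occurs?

0.582

By inclusion–exclusion (exactly-one form):
P(exactly one) = 0.380 + 0.422 − 2·0.110 = 0.582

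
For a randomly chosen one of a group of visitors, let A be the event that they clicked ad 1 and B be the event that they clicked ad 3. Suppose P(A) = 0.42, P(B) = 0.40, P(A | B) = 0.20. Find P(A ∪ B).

0.74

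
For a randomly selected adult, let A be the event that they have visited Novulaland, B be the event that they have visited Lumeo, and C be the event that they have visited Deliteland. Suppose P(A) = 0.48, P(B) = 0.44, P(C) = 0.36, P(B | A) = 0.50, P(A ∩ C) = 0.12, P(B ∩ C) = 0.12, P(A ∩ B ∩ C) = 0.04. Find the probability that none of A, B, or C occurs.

0.16

P(A ∩ B) = P(A)·P(B|A) = 0.48 × 0.50 = 0.24
Apply inclusion-exclusion:
P(A ∪ B ∪ C) = 0.48 + 0.44 + 0.36 − 0.24 − 0.12 − 0.12 + 0.04 = 0.84
P(none) = 1 − 0.84 = 0.16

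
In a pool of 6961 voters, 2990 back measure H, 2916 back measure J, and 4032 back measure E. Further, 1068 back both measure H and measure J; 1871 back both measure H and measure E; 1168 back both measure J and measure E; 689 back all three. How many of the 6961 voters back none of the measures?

By inclusion-exclusion,
|union| = 2990 + 2916 + 4032 − 1068 − 1871 − 1168 + 689 = 6520
None: 6961 − 6520 = 441

441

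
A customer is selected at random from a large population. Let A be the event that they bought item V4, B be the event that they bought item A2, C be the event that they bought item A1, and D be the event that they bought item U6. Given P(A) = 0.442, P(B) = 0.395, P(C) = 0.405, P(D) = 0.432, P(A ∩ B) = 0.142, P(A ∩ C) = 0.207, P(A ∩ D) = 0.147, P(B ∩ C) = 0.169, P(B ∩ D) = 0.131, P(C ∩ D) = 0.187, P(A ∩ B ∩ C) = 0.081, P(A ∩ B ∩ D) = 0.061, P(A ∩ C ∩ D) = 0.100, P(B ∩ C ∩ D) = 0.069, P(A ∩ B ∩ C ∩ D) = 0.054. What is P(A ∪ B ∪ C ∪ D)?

P(A ∪ B ∪ C ∪ D) = 0.442 + 0.395 + 0.405 + 0.432 − 0.142 − 0.207 − 0.147 − 0.169 − 0.131 − 0.187 + 0.081 + 0.061 + 0.100 + 0.069 − 0.054 = 0.948

0.948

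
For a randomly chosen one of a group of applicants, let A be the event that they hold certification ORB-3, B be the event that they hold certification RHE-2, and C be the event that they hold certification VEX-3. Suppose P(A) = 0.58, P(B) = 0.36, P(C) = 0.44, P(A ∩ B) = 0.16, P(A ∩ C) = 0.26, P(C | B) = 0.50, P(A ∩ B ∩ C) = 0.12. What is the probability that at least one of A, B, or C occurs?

0.90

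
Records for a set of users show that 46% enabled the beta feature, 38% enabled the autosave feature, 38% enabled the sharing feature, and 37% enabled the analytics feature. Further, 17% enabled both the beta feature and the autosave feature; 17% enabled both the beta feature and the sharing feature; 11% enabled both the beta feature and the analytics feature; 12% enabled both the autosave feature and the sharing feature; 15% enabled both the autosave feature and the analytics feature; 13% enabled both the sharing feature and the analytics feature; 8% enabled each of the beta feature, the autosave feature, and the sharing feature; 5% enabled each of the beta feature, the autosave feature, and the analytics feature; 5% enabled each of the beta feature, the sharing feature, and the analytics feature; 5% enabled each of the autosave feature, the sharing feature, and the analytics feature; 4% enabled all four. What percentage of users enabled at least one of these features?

93%

P(≥1) = 46 + 38 + 38 + 37 − 17 − 17 − 11 − 12 − 15 − 13 + 8 + 5 + 5 + 5 − 4 = 93%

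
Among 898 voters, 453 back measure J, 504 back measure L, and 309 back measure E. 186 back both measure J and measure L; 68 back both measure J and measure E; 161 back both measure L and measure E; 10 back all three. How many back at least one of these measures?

861

N(≥1) = 453 + 504 + 309 − 186 − 68 − 161 + 10 = 861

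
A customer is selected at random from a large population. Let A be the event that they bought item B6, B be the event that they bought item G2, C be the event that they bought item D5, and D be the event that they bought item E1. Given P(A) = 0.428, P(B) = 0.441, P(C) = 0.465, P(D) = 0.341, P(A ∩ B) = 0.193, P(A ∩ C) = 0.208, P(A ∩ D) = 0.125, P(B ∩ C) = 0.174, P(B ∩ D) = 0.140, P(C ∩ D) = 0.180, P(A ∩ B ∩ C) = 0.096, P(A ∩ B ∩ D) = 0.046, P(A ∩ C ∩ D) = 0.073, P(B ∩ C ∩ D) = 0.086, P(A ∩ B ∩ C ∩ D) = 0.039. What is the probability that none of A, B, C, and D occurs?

0.083

Apply inclusion-exclusion:
P(A ∪ B ∪ C ∪ D) = 0.428 + 0.441 + 0.465 + 0.341 − 0.193 − 0.208 − 0.125 − 0.174 − 0.140 − 0.180 + 0.096 + 0.046 + 0.073 + 0.086 − 0.039 = 0.917
P(none) = 1 − 0.917 = 0.083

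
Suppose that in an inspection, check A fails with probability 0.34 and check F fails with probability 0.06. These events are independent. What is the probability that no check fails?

0.6204

Since the events are independent, P(none) is the product of the individual non-occurrence probabilities.
P(none) = (1 − 0.34) × (1 − 0.06) = 0.66 × 0.94 = 0.6204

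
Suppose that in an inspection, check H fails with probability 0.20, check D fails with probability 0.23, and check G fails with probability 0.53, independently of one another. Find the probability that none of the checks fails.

0.28952

Since the events are independent, P(none) is the product of the individual non-occurrence probabilities.
P(none) = (1 − 0.20) × (1 − 0.23) × (1 − 0.53) = 0.80 × 0.77 × 0.47 = 0.28952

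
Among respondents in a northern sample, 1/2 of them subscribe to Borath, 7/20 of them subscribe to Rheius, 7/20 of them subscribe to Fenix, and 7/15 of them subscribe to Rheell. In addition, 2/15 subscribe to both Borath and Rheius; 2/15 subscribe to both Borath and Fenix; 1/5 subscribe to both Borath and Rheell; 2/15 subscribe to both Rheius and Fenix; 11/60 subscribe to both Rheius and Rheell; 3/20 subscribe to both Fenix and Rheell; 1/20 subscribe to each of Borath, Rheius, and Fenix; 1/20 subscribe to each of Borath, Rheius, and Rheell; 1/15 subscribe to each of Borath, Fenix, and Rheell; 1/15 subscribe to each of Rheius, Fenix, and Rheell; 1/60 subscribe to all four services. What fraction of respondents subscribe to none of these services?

1/20

By inclusion–exclusion:
P(at least one) = 1/2 + 7/20 + 7/20 + 7/15 − 2/15 − 2/15 − 1/5 − 2/15 − 11/60 − 3/20 + 1/20 + 1/20 + 1/15 + 1/15 − 1/60 = 19/20
P(none) = 1 − 19/20 = 1/20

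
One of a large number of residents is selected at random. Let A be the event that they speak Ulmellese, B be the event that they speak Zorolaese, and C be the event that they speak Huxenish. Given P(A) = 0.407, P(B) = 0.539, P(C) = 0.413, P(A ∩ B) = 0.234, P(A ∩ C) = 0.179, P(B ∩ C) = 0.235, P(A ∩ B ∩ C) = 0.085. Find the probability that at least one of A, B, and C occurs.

Using inclusion–exclusion:
P(A ∪ B ∪ C) = 0.407 + 0.539 + 0.413 − 0.234 − 0.179 − 0.235 + 0.085 = 0.796

0.796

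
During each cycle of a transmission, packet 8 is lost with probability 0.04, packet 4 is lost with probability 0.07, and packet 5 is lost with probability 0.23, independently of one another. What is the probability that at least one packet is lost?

0.312544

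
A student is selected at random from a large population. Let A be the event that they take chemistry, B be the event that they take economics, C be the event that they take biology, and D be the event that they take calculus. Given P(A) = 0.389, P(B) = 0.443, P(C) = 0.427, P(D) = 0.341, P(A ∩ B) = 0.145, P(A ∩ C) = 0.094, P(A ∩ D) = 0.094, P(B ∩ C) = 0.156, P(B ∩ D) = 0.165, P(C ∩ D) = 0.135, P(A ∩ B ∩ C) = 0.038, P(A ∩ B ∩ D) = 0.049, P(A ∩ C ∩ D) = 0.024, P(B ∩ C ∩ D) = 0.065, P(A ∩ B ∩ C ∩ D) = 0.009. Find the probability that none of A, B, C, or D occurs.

0.022

P(A ∪ B ∪ C ∪ D) = 0.389 + 0.443 + 0.427 + 0.341 − 0.145 − 0.094 − 0.094 − 0.156 − 0.165 − 0.135 + 0.038 + 0.049 + 0.024 + 0.065 − 0.009 = 0.978
P(none) = 1 − 0.978 = 0.022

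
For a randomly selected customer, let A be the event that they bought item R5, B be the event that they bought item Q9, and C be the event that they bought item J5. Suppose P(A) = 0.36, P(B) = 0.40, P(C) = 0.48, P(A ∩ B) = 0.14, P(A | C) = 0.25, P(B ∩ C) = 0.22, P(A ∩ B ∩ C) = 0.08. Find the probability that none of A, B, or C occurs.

P(A ∩ C) = P(C)·P(A|C) = 0.48 × 0.25 = 0.12
By inclusion–exclusion:
P(A ∪ B ∪ C) = 0.36 + 0.40 + 0.48 − 0.14 − 0.12 − 0.22 + 0.08 = 0.84
P(none) = 1 − 0.84 = 0.16

0.16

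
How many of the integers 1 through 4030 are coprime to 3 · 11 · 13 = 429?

2255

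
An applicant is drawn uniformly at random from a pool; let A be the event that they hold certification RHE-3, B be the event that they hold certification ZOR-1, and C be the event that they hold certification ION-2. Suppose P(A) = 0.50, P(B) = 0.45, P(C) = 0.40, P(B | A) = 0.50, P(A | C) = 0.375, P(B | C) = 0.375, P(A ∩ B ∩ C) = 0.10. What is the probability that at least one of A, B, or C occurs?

P(A ∩ B) = P(A)·P(B|A) = 0.50 × 0.50 = 0.25
P(A ∩ C) = P(C)·P(A|C) = 0.40 × 0.375 = 0.15
P(B ∩ C) = P(C)·P(B|C) = 0.40 × 0.375 = 0.15
By inclusion-exclusion,
P(A ∪ B ∪ C) = 0.50 + 0.45 + 0.40 − 0.25 − 0.15 − 0.15 + 0.10 = 0.90

0.90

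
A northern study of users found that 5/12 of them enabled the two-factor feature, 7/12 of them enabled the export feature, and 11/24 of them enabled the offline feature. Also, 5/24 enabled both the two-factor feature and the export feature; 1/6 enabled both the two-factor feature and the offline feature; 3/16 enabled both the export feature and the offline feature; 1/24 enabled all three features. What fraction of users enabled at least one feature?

15/16

Apply inclusion-exclusion:
P(≥1) = 5/12 + 7/12 + 11/24 − 5/24 − 1/6 − 3/16 + 1/24 = 15/16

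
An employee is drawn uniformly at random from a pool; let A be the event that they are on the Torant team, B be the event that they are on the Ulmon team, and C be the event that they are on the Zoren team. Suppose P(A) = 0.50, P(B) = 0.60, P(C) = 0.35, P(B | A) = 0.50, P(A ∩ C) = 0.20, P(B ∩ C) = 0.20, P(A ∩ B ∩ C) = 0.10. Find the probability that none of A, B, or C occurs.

P(A ∩ B) = P(A)·P(B|A) = 0.50 × 0.50 = 0.25
P(A ∪ B ∪ C) = 0.50 + 0.60 + 0.35 − 0.25 − 0.20 − 0.20 + 0.10 = 0.90
P(none) = 1 − 0.90 = 0.10

0.10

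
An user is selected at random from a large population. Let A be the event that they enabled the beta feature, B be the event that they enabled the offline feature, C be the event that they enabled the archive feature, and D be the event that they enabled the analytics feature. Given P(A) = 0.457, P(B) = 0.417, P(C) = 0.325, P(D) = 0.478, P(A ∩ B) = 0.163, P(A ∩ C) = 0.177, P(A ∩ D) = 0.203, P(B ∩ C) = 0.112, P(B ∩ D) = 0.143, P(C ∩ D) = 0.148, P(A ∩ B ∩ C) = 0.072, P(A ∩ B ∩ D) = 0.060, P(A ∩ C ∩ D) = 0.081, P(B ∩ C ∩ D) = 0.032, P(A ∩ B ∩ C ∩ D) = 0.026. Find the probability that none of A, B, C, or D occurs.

By inclusion-exclusion,
P(A ∪ B ∪ C ∪ D) = 0.457 + 0.417 + 0.325 + 0.478 − 0.163 − 0.177 − 0.203 − 0.112 − 0.143 − 0.148 + 0.072 + 0.060 + 0.081 + 0.032 − 0.026 = 0.950
P(none) = 1 − 0.950 = 0.050

0.050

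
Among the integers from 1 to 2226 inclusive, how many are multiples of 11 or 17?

By inclusion–exclusion:
floor(2226/11) + floor(2226/17) − floor(2226/187) = 202 + 130 − 11 = 321

321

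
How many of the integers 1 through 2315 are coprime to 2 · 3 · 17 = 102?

727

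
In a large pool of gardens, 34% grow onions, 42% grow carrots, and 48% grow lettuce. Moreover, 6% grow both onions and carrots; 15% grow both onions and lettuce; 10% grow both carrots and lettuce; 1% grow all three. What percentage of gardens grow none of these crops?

6%

P(≥1) = 34 + 42 + 48 − 6 − 15 − 10 + 1 = 94%
P(none) = 100% − 94% = 6%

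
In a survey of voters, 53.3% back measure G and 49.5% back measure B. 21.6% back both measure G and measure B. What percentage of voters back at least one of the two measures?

By inclusion-exclusion,
P(≥1) = 53.3 + 49.5 − 21.6 = 81.2%

81.2%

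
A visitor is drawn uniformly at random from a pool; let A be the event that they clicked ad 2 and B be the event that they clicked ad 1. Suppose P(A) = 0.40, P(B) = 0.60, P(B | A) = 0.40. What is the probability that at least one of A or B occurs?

0.84

P(A ∩ B) = P(A)·P(B|A) = 0.40 × 0.40 = 0.16
By inclusion-exclusion,
P(A ∪ B) = 0.40 + 0.60 − 0.16 = 0.84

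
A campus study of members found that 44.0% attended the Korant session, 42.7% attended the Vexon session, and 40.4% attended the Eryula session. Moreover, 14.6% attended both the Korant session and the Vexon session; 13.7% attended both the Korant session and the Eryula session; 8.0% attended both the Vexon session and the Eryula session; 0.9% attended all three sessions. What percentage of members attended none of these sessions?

P(≥1) = 44.0 + 42.7 + 40.4 − 14.6 − 13.7 − 8.0 + 0.9 = 91.7%
P(none) = 100% − 91.7% = 8.3%

8.3%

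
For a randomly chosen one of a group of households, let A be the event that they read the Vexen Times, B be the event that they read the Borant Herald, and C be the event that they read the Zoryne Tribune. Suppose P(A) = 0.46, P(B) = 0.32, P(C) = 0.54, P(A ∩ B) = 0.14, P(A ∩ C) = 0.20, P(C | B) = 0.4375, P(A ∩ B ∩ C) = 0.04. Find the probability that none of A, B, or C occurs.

0.12

P(B ∩ C) = P(B)·P(C|B) = 0.32 × 0.4375 = 0.14
By inclusion-exclusion,
P(A ∪ B ∪ C) = 0.46 + 0.32 + 0.54 − 0.14 − 0.20 − 0.14 + 0.04 = 0.88
P(none) = 1 − 0.88 = 0.12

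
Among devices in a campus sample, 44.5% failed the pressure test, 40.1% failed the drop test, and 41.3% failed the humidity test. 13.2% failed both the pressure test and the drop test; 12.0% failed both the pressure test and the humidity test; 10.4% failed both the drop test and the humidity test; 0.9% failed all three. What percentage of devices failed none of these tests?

P(union) = 44.5 + 40.1 + 41.3 − 13.2 − 12.0 − 10.4 + 0.9 = 91.2%
P(none) = 100% − 91.2% = 8.8%

8.8%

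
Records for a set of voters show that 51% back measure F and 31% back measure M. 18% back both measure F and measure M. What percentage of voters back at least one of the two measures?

By inclusion–exclusion:
P(union) = 51 + 31 − 18 = 64%

64%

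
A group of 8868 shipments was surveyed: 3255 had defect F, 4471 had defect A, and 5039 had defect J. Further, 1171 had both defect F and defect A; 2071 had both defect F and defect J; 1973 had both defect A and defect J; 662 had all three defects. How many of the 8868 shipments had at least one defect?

8212

By inclusion–exclusion:
|union| = 3255 + 4471 + 5039 − 1171 − 2071 − 1973 + 662 = 8212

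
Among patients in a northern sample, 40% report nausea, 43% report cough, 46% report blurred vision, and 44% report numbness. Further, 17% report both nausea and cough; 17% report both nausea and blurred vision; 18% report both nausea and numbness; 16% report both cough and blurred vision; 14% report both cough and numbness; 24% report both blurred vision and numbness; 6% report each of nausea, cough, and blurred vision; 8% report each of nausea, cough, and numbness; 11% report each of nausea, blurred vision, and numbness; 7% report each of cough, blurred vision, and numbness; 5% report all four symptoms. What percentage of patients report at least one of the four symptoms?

94%

Apply inclusion-exclusion:
P(union) = 40 + 43 + 46 + 44 − 17 − 17 − 18 − 16 − 14 − 24 + 6 + 8 + 11 + 7 − 5 = 94%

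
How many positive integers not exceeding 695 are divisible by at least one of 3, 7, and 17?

By inclusion–exclusion:
231 + 99 + 40 − 33 − 13 − 5 + 1 = 320

320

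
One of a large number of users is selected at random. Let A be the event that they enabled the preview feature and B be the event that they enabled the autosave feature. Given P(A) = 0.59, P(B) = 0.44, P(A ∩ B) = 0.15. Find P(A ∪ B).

0.88

P(A ∪ B) = 0.59 + 0.44 − 0.15 = 0.88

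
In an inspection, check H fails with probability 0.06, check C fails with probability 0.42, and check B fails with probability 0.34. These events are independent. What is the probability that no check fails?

Independence gives P(none) = ∏(1 − pᵢ).
P(none) = (1 − 0.06) × (1 − 0.42) × (1 − 0.34) = 0.94 × 0.58 × 0.66 = 0.359832

0.359832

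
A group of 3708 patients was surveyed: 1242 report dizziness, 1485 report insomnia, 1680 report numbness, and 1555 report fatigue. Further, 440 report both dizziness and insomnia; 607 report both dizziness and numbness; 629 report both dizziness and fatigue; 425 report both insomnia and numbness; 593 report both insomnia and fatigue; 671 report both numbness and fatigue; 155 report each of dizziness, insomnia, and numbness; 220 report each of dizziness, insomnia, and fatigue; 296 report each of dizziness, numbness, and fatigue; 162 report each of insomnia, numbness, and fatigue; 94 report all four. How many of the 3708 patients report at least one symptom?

3336

|union| = 1242 + 1485 + 1680 + 1555 − 440 − 607 − 629 − 425 − 593 − 671 + 155 + 220 + 296 + 162 − 94 = 3336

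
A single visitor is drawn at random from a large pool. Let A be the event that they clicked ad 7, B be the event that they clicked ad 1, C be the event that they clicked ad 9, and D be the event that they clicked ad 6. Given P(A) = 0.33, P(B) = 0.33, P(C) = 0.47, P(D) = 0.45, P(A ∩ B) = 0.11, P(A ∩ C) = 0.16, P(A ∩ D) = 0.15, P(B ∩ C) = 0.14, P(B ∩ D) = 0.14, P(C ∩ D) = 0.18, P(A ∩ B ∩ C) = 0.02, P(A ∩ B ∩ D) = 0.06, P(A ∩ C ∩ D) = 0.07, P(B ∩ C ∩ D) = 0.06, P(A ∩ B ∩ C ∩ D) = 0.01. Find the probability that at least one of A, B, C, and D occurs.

By inclusion-exclusion,
P(A ∪ B ∪ C ∪ D) = 0.33 + 0.33 + 0.47 + 0.45 − 0.11 − 0.16 − 0.15 − 0.14 − 0.14 − 0.18 + 0.02 + 0.06 + 0.07 + 0.06 − 0.01 = 0.90

0.90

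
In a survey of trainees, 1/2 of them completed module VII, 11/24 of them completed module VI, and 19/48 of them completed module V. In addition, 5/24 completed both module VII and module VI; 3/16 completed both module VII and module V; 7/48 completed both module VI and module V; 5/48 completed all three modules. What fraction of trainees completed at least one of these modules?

11/12

P(union) = 1/2 + 11/24 + 19/48 − 5/24 − 3/16 − 7/48 + 5/48 = 11/12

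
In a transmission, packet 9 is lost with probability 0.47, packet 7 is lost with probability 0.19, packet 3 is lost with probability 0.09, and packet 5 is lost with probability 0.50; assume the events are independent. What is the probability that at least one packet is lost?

0.8046685

P(none) = (1 − 0.47) × (1 − 0.19) × (1 − 0.09) × (1 − 0.50) = 0.53 × 0.81 × 0.91 × 0.50 = 0.1953315
P(at least one) = 1 − 0.1953315 = 0.8046685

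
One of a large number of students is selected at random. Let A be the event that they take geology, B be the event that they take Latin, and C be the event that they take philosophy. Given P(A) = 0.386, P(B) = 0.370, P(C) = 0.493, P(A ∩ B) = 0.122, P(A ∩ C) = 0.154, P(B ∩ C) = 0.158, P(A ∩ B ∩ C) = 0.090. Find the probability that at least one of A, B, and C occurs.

0.905

Inclusion–exclusion gives
P(A ∪ B ∪ C) = 0.386 + 0.370 + 0.493 − 0.122 − 0.154 − 0.158 + 0.090 = 0.905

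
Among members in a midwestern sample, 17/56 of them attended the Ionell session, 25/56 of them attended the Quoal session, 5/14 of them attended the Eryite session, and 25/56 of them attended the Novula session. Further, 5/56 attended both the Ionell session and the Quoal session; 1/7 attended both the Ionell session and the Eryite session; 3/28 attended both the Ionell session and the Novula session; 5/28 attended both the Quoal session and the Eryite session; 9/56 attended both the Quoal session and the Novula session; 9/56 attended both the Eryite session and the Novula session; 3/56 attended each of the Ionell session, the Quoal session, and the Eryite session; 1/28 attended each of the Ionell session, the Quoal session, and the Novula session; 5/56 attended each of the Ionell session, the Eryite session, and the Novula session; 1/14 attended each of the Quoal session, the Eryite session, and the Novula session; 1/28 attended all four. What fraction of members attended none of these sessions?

By inclusion-exclusion,
P(union) = 17/56 + 25/56 + 5/14 + 25/56 − 5/56 − 1/7 − 3/28 − 5/28 − 9/56 − 9/56 + 3/56 + 1/28 + 5/56 + 1/14 − 1/28 = 13/14
P(none) = 1 − 13/14 = 1/14

1/14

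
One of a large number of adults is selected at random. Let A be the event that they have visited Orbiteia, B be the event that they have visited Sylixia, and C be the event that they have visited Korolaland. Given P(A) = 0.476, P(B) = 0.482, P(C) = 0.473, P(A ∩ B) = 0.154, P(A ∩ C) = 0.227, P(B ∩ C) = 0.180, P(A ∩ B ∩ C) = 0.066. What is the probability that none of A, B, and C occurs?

0.064

Apply inclusion-exclusion:
P(A ∪ B ∪ C) = 0.476 + 0.482 + 0.473 − 0.154 − 0.227 − 0.180 + 0.066 = 0.936
P(none) = 1 − 0.936 = 0.064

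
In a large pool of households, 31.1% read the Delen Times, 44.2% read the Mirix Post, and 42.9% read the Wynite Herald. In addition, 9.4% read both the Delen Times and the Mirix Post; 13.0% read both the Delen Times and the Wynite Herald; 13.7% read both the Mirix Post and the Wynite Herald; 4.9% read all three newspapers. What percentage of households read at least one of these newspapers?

87.0%

By inclusion–exclusion:
P(≥1) = 31.1 + 44.2 + 42.9 − 9.4 − 13.0 − 13.7 + 4.9 = 87.0%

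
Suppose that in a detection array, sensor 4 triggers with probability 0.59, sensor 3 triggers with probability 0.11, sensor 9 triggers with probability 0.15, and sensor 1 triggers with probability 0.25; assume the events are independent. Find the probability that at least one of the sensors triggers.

P(none) = (1 − 0.59) × (1 − 0.11) × (1 − 0.15) × (1 − 0.25) = 0.41 × 0.89 × 0.85 × 0.75 = 0.23262375
P(at least one) = 1 − 0.23262375 = 0.76737625

0.76737625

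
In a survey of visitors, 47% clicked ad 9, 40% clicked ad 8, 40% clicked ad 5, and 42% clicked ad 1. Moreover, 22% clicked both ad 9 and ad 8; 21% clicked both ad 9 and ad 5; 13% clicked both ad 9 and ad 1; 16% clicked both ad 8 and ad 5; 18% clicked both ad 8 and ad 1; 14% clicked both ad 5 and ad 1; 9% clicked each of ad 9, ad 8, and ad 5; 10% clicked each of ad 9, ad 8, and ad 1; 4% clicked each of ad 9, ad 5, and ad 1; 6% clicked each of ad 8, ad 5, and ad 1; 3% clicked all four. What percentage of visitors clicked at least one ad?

P(at least one) = 47 + 40 + 40 + 42 − 22 − 21 − 13 − 16 − 18 − 14 + 9 + 10 + 4 + 6 − 3 = 91%

91%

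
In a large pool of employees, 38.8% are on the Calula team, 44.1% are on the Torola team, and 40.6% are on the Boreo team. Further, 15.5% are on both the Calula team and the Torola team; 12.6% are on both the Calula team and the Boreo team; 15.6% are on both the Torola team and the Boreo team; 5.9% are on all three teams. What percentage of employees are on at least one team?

85.7%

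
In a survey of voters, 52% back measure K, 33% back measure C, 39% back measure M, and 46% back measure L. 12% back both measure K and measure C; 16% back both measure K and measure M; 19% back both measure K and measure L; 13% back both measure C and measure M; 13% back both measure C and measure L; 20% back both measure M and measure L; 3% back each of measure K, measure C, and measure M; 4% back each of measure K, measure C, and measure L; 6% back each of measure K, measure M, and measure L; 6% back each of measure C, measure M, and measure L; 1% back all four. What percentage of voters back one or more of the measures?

95%

By inclusion-exclusion,
P(≥1) = 52 + 33 + 39 + 46 − 12 − 16 − 19 − 13 − 13 − 20 + 3 + 4 + 6 + 6 − 1 = 95%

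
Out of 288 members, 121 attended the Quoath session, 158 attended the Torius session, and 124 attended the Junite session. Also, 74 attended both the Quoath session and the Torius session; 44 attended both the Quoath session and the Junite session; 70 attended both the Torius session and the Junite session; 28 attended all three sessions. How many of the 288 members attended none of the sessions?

45

N(≥1) = 121 + 158 + 124 − 74 − 44 − 70 + 28 = 243
None: 288 − 243 = 45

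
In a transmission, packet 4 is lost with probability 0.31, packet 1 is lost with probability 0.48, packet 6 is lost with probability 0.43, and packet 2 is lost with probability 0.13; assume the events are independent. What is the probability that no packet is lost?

0.17792892

P(none) = (1 − 0.31) × (1 − 0.48) × (1 − 0.43) × (1 − 0.13) = 0.69 × 0.52 × 0.57 × 0.87 = 0.17792892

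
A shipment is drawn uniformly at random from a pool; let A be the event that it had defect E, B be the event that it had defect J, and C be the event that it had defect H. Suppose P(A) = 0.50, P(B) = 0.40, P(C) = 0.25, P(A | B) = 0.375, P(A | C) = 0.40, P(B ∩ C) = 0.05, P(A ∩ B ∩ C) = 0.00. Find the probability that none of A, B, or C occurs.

P(A ∩ B) = P(B)·P(A|B) = 0.40 × 0.375 = 0.15
P(A ∩ C) = P(C)·P(A|C) = 0.25 × 0.40 = 0.10
By inclusion-exclusion,
P(A ∪ B ∪ C) = 0.50 + 0.40 + 0.25 − 0.15 − 0.10 − 0.05 + 0.00 = 0.85
P(none) = 1 − 0.85 = 0.15

0.15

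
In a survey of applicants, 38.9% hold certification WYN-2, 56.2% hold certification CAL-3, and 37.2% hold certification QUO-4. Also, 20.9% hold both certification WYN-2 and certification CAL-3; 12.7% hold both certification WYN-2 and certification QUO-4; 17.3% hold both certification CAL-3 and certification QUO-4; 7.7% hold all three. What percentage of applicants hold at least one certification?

P(union) = 38.9 + 56.2 + 37.2 − 20.9 − 12.7 − 17.3 + 7.7 = 89.1%

89.1%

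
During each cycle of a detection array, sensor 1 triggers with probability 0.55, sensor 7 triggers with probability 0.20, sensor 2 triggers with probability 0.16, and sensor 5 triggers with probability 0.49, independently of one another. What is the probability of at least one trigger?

P(none) = (1 − 0.55) × (1 − 0.20) × (1 − 0.16) × (1 − 0.49) = 0.45 × 0.80 × 0.84 × 0.51 = 0.154224
P(at least one) = 1 − 0.154224 = 0.845776

0.845776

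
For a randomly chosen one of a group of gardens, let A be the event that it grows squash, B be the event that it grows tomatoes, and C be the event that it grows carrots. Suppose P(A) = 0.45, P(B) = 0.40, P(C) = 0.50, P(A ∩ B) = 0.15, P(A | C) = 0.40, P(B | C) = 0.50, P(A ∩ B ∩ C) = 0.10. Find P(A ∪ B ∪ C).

0.85

P(A ∩ C) = P(C)·P(A|C) = 0.50 × 0.40 = 0.20
P(B ∩ C) = P(C)·P(B|C) = 0.50 × 0.50 = 0.25
By inclusion–exclusion:
P(A ∪ B ∪ C) = 0.45 + 0.40 + 0.50 − 0.15 − 0.20 − 0.25 + 0.10 = 0.85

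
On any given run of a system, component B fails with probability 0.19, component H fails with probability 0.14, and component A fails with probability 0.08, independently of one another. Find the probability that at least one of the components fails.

0.359128

P(none) = (1 − 0.19) × (1 − 0.14) × (1 − 0.08) = 0.81 × 0.86 × 0.92 = 0.640872
P(at least one) = 1 − 0.640872 = 0.359128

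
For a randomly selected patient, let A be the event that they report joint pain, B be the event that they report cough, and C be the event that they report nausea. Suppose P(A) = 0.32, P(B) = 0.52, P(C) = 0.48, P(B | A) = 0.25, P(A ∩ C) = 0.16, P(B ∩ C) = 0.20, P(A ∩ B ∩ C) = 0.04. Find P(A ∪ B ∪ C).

0.92

P(A ∩ B) = P(A)·P(B|A) = 0.32 × 0.25 = 0.08
By inclusion–exclusion:
P(A ∪ B ∪ C) = 0.32 + 0.52 + 0.48 − 0.08 − 0.16 − 0.20 + 0.04 = 0.92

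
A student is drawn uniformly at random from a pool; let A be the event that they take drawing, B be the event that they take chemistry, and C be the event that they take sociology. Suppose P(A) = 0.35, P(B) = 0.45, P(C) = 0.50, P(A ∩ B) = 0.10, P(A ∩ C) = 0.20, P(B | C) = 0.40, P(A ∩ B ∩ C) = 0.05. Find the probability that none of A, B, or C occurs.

P(B ∩ C) = P(C)·P(B|C) = 0.50 × 0.40 = 0.20
By inclusion-exclusion,
P(A ∪ B ∪ C) = 0.35 + 0.45 + 0.50 − 0.10 − 0.20 − 0.20 + 0.05 = 0.85
P(none) = 1 − 0.85 = 0.15

0.15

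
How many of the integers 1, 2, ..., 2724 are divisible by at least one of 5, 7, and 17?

966

By inclusion–exclusion:
⌊2724/5⌋ + ⌊2724/7⌋ + ⌊2724/17⌋ − ⌊2724/35⌋ − ⌊2724/85⌋ − ⌊2724/119⌋ + ⌊2724/595⌋ = 544 + 389 + 160 − 77 − 32 − 22 + 4 = 966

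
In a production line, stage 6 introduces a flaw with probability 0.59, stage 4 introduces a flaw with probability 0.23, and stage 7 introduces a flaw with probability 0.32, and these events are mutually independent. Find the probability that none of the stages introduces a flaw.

0.214676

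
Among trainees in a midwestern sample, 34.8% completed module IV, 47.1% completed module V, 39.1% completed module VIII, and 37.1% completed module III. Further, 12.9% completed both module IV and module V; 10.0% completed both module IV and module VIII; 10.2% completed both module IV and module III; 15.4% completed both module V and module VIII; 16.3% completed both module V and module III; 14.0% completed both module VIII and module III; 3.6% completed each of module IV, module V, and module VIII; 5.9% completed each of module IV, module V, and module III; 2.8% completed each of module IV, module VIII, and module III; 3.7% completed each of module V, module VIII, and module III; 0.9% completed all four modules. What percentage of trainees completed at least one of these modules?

94.4%

By inclusion-exclusion,
P(≥1) = 34.8 + 47.1 + 39.1 + 37.1 − 12.9 − 10.0 − 10.2 − 15.4 − 16.3 − 14.0 + 3.6 + 5.9 + 2.8 + 3.7 − 0.9 = 94.4%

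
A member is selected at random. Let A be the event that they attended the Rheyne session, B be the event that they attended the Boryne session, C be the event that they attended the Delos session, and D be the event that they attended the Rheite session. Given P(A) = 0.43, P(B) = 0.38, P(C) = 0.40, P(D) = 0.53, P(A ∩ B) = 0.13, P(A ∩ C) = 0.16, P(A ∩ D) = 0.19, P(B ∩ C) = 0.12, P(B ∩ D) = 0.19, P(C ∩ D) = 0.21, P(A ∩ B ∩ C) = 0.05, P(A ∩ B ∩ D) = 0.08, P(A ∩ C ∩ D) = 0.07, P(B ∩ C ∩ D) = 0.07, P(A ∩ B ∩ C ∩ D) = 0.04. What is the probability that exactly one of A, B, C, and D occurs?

0.39

P(exactly one) = 0.43 + 0.38 + 0.40 + 0.53 − 2·0.13 − 2·0.16 − 2·0.19 − 2·0.12 − 2·0.19 − 2·0.21 + 3·0.05 + 3·0.08 + 3·0.07 + 3·0.07 − 4·0.04 = 0.39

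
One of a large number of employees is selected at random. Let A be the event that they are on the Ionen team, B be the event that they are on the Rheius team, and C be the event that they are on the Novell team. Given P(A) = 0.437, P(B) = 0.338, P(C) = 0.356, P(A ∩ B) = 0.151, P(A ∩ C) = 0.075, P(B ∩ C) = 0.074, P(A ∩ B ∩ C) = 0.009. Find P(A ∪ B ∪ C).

0.840

Apply inclusion-exclusion:
P(A ∪ B ∪ C) = 0.437 + 0.338 + 0.356 − 0.151 − 0.075 − 0.074 + 0.009 = 0.840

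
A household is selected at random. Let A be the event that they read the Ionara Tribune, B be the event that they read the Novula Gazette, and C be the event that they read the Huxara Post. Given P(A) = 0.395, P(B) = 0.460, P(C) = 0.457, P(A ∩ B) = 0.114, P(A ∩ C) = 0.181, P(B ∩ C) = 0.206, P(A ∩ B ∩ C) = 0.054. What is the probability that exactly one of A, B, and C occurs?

Using the inclusion–exclusion count for exactly one event:
P(exactly one) = 0.395 + 0.460 + 0.457 − 2·0.114 − 2·0.181 − 2·0.206 + 3·0.054 = 0.472

0.472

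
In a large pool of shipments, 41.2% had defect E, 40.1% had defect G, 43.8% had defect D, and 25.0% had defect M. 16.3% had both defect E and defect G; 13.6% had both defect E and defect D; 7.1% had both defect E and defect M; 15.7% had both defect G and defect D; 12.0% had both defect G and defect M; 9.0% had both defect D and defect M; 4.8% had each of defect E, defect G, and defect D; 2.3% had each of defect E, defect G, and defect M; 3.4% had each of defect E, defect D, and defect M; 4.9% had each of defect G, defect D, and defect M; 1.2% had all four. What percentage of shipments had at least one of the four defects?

Apply inclusion-exclusion:
P(≥1) = 41.2 + 40.1 + 43.8 + 25.0 − 16.3 − 13.6 − 7.1 − 15.7 − 12.0 − 9.0 + 4.8 + 2.3 + 3.4 + 4.9 − 1.2 = 90.6%

90.6%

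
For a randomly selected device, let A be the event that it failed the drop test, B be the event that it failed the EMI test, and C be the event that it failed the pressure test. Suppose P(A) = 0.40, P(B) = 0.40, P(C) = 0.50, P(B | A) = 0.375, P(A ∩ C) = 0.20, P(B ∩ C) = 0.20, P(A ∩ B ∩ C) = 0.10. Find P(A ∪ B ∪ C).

P(A ∩ B) = P(A)·P(B|A) = 0.40 × 0.375 = 0.15
By inclusion-exclusion,
P(A ∪ B ∪ C) = 0.40 + 0.40 + 0.50 − 0.15 − 0.20 − 0.20 + 0.10 = 0.85

0.85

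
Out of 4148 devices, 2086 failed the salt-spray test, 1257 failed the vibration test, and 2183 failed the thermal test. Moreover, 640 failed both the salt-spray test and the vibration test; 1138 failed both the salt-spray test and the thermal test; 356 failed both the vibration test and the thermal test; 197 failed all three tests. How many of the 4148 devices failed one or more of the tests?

By inclusion–exclusion:
|at least one| = 2086 + 1257 + 2183 − 640 − 1138 − 356 + 197 = 3589

3589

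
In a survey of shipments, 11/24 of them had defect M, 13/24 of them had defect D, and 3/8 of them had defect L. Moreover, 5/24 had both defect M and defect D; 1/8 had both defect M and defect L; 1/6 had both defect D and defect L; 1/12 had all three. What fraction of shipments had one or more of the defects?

P(at least one) = 11/24 + 13/24 + 3/8 − 5/24 − 1/8 − 1/6 + 1/12 = 23/24

23/24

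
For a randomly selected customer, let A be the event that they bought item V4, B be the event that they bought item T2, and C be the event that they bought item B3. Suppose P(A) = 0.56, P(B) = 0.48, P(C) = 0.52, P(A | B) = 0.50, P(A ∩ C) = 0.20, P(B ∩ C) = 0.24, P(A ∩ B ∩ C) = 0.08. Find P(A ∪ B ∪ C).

0.96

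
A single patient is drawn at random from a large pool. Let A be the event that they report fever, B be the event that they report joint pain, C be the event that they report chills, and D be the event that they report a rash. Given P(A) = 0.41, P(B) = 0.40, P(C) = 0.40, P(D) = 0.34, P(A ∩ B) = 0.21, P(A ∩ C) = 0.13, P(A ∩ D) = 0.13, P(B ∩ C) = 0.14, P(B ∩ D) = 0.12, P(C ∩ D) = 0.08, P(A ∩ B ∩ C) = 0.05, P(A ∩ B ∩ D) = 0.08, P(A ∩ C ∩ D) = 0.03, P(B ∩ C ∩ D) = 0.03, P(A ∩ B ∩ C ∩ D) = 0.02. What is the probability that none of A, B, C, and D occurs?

Using inclusion–exclusion:
P(A ∪ B ∪ C ∪ D) = 0.41 + 0.40 + 0.40 + 0.34 − 0.21 − 0.13 − 0.13 − 0.14 − 0.12 − 0.08 + 0.05 + 0.08 + 0.03 + 0.03 − 0.02 = 0.91
P(none) = 1 − 0.91 = 0.09

0.09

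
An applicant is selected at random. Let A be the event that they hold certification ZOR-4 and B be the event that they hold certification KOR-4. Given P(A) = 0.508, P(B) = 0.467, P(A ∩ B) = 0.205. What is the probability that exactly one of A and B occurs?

P(exactly one) = 0.508 + 0.467 − 2·0.205 = 0.565

0.565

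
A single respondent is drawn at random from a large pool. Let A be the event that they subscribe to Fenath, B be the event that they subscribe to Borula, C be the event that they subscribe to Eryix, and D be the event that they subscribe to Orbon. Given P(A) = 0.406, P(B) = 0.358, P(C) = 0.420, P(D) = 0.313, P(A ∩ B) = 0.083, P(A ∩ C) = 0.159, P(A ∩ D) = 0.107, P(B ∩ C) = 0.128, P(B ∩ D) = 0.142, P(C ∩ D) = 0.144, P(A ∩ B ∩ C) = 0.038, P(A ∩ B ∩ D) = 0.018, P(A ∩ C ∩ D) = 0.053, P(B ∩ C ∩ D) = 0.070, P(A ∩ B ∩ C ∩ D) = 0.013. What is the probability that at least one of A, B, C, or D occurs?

0.900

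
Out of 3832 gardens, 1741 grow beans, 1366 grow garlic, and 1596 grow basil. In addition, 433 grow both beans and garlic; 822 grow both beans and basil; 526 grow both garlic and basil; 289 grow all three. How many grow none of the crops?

621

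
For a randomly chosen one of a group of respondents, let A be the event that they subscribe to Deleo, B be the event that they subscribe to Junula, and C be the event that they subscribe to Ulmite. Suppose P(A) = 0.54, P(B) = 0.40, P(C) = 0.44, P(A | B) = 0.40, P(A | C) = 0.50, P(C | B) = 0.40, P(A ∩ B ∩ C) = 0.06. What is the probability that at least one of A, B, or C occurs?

P(A ∩ B) = P(B)·P(A|B) = 0.40 × 0.40 = 0.16
P(A ∩ C) = P(C)·P(A|C) = 0.44 × 0.50 = 0.22
P(B ∩ C) = P(B)·P(C|B) = 0.40 × 0.40 = 0.16
Apply inclusion-exclusion:
P(A ∪ B ∪ C) = 0.54 + 0.40 + 0.44 − 0.16 − 0.22 − 0.16 + 0.06 = 0.90

0.90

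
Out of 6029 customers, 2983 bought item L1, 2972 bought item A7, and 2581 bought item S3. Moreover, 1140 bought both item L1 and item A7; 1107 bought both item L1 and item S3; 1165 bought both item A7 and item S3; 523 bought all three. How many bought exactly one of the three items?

3281

|exactly one| = 2983 + 2972 + 2581 − 2·1140 − 2·1107 − 2·1165 + 3·523 = 3281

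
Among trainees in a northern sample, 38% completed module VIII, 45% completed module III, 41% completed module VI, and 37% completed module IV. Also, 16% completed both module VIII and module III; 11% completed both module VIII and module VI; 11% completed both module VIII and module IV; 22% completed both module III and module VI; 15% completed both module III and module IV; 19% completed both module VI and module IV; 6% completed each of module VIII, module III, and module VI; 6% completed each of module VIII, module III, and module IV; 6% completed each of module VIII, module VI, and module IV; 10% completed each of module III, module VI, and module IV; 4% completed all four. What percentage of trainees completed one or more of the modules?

By inclusion–exclusion:
P(at least one) = 38 + 45 + 41 + 37 − 16 − 11 − 11 − 22 − 15 − 19 + 6 + 6 + 6 + 10 − 4 = 91%

91%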